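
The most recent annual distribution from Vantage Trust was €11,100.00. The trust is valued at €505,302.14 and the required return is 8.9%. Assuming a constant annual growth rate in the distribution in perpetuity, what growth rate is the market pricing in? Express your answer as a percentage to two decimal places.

P = D₀(1+g)/(r−g) ⇒ P(r−g) = D₀(1+g) ⇒ g(P+D₀) = P·r − D₀
g = (P·r − D₀)/(P + D₀) = (€505,302.14×0.089 − €11,100.00) / (€505,302.14 + €11,100.00) = 0.065592

6.56%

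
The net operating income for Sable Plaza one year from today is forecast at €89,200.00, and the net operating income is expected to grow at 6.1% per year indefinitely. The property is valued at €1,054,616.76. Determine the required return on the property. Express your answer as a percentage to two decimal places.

P = D₁/(r − g) ⇒ r = D₁/P + g = €89,200.0000/€1,054,616.76 + 0.061 = 0.084580 + 0.061 = 0.145580

14.56%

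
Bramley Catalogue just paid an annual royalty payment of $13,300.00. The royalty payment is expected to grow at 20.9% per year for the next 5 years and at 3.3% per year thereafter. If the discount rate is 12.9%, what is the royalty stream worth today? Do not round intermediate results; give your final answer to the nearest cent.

D_1 = 16079.70000
D_2 = 19440.35730
D_3 = 23503.39198
D_4 = 28415.60090
D_5 = 34354.46149
Terminal value at year 5: TV = D_5×(1+g_2)/(r−g_2) = 35488.15872/0.096 = 369668.31995
P_0 = D_1/(1+r)^1 + D_2/(1+r)^2 + D_3/(1+r)^3 + D_4/(1+r)^4 + D_5/(1+r)^5 + TV/(1+r)^5
    = 14242.42693 + 15251.63344 + 16332.35149 + 17489.64832 + 18728.95023 + 201531.30824 = 283576.31864

$283576.32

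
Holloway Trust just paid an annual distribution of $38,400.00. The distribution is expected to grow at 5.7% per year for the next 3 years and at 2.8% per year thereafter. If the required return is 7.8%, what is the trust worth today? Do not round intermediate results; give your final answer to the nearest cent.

D_1 = 40588.80000
D_2 = 42902.36160
D_3 = 45347.79621
Terminal value at year 3: TV = D_3×(1+g_2)/(r−g_2) = 46617.53451/0.05 = 932350.69010
P_0 = D_1/(1+r)^1 + D_2/(1+r)^2 + D_3/(1+r)^3 + TV/(1+r)^3
    = 37651.94805 + 36918.46854 + 36199.27760 + 744257.14743 = 855026.84163

$855026.84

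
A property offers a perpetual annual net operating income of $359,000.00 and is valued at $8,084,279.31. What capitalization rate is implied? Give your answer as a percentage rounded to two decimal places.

P = C/r ⇒ r = C/P = $359,000.00/$8,084,279.31 = 0.044407

4.44%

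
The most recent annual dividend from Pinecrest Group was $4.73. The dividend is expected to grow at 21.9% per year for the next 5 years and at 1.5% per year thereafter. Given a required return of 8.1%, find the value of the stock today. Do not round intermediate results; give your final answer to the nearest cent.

D_1 = 5.76587
D_2 = 7.02860
D_3 = 8.56786
D_4 = 10.44422
D_5 = 12.73150
Terminal value at year 5: TV = D_5×(1+g_2)/(r−g_2) = 12.92248/0.066 = 195.79508
P_0 = D_1/(1+r)^1 + D_2/(1+r)^2 + D_3/(1+r)^3 + D_4/(1+r)^4 + D_5/(1+r)^5 + TV/(1+r)^5
    = 5.33383 + 6.01474 + 6.78258 + 7.64845 + 8.62484 + 132.63963 = 167.04408

$167.04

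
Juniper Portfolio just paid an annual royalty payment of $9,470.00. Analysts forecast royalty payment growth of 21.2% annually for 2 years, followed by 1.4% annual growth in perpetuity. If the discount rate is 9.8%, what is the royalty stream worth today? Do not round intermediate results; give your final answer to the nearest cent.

D_1 = 11477.64000
D_2 = 13910.89968
Terminal value at year 2: TV = D_2×(1+g_2)/(r−g_2) = 14105.65228/0.084 = 167924.43185
P_0 = D_1/(1+r)^1 + D_2/(1+r)^2 + TV/(1+r)^2
    = 10453.22404 + 11538.53146 + 139286.55832 = 161278.31382

$161278.31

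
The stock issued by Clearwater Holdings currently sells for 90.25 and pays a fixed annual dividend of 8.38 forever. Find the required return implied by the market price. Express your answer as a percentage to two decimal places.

9.29%

P = C/r ⇒ r = C/P = 8.38/90.25 = 0.092853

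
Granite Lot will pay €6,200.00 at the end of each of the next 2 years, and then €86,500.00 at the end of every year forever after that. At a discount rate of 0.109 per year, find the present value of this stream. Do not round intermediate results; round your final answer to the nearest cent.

PV of 2-year annuity: €6,200.00 × [1 − (1+0.109)^−2] / 0.109 = 10631.76031
Perpetuity value at year 2: €86,500.00 / 0.109 = 793577.98165
PV of perpetuity: 793577.98165 / (1+0.109)^2 = 645247.77735
Total PV = 10631.76031 + 645247.77735 = 655879.53766

€655879.54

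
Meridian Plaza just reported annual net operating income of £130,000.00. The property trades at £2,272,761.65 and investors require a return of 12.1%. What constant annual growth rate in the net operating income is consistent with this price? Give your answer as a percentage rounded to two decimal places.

6.03%

P = D₀(1+g)/(r−g) ⇒ P(r−g) = D₀(1+g) ⇒ g(P+D₀) = P·r − D₀
g = (P·r − D₀)/(P + D₀) = (£2,272,761.65×0.121 − £130,000.00) / (£2,272,761.65 + £130,000.00) = 0.060349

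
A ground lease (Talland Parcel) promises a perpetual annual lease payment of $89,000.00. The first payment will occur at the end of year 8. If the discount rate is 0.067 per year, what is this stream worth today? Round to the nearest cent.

$843653.80

Value at end of year 7: C / r = $89,000.00 / 0.067 = $1,328,358.2090
Discount to today: PV = $1,328,358.2090 / (1 + 0.067)^7 = $1,328,358.2090 / 1.574530 = $843,653.80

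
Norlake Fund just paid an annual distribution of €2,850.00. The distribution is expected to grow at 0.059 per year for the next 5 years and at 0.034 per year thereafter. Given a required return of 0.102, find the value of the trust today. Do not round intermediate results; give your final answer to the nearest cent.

€48182.53

D_1 = 3018.15000
D_2 = 3196.22085
D_3 = 3384.79788
D_4 = 3584.50096
D_5 = 3795.98651
Terminal value at year 5: TV = D_5×(1+g_2)/(r−g_2) = 3925.05005/0.068 = 57721.32431
P_0 = D_1/(1+r)^1 + D_2/(1+r)^2 + D_3/(1+r)^3 + D_4/(1+r)^4 + D_5/(1+r)^5 + TV/(1+r)^5
    = 2738.79310 + 2631.92550 + 2529.22786 + 2430.53748 + 2335.69800 + 35516.34893 = 48182.53086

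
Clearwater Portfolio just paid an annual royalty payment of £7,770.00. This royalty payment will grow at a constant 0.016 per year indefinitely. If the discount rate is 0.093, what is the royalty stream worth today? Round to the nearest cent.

D₁ = D₀ × (1 + g) = £7,770.00 × 1.016 = £7,894.3200
Growing perpetuity: P = D₁ / (r − g) = £7,894.3200 / (0.093 − 0.016) = £102,523.64

£102523.64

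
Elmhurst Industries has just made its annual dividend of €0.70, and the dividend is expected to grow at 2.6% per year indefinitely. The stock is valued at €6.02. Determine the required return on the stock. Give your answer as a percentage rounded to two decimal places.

14.53%

D₁ = €0.70 × 1.026 = €0.7182
P = D₁/(r − g) ⇒ r = D₁/P + g = €0.7182/€6.02 + 0.026 = 0.119302 + 0.026 = 0.145302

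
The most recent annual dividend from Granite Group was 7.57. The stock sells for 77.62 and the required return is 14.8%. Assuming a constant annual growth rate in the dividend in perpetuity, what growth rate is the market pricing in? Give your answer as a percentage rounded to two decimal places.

4.60%

P = D₀(1+g)/(r−g) ⇒ P(r−g) = D₀(1+g) ⇒ g(P+D₀) = P·r − D₀
g = (P·r − D₀)/(P + D₀) = (77.62×0.148 − 7.57) / (77.62 + 7.57) = 0.045988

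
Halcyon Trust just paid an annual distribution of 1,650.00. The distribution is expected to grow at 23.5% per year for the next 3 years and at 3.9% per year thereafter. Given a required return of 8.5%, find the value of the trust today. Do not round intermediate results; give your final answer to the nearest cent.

61410.00

D_1 = 2037.75000
D_2 = 2516.62125
D_3 = 3108.02724
Terminal value at year 3: TV = D_3×(1+g_2)/(r−g_2) = 3229.24031/0.046 = 70200.87622
P_0 = D_1/(1+r)^1 + D_2/(1+r)^2 + D_3/(1+r)^3 + TV/(1+r)^3
    = 1878.11060 + 2137.75723 + 2433.29970 + 54960.83451 = 61410.00204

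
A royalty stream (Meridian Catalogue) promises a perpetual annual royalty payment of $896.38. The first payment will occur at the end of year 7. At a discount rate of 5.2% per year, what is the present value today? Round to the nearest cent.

Value at end of year 6: C / r = $896.38 / 0.052 = $17,238.0769
Discount to today: PV = $17,238.0769 / (1 + 0.052)^6 = $17,238.0769 / 1.355484 = $12,717.28

$12717.28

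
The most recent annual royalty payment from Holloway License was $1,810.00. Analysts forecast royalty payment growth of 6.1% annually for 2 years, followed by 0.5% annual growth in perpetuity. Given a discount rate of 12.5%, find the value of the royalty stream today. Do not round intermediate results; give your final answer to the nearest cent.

D_1 = 1920.41000
D_2 = 2037.55501
Terminal value at year 2: TV = D_2×(1+g_2)/(r−g_2) = 2047.74279/0.12 = 17064.52321
P_0 = D_1/(1+r)^1 + D_2/(1+r)^2 + TV/(1+r)^2
    = 1707.03111 + 1609.92001 + 13483.08007 = 16800.03119

$16800.03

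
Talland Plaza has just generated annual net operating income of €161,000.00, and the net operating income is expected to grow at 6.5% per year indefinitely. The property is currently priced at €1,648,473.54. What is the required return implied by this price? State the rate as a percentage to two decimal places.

16.90%

D₁ = €161,000.00 × 1.065 = €171,465.0000
P = D₁/(r − g) ⇒ r = D₁/P + g = €171,465.0000/€1,648,473.54 + 0.065 = 0.104014 + 0.065 = 0.169014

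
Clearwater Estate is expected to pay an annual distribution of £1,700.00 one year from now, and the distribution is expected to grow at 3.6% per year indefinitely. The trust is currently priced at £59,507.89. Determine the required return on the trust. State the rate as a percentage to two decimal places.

P = D₁/(r − g) ⇒ r = D₁/P + g = £1,700.0000/£59,507.89 + 0.036 = 0.028568 + 0.036 = 0.064568

6.46%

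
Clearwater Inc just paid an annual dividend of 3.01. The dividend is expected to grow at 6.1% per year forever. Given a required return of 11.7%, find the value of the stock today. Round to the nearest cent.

57.03

D₁ = D₀ × (1 + g) = 3.01 × 1.061 = 3.1936
Growing perpetuity: P = D₁ / (r − g) = 3.1936 / (0.117 − 0.061) = 57.03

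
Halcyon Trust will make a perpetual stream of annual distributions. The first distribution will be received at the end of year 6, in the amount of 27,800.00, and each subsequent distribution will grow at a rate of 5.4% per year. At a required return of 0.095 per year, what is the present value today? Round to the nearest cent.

Value at end of year 5: C₁ / (r − g) = 27,800.00 / (0.095 − 0.054) = 678,048.7805
Discount to today: PV = 678,048.7805 / (1 + 0.095)^5 = 678,048.7805 / 1.574239 = 430,715.34

430715.34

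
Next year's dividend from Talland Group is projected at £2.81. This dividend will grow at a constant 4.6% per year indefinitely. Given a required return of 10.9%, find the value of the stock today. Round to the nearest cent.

£44.60

Growing perpetuity: P = D₁ / (r − g) = £2.8100 / (0.109 − 0.046) = £44.60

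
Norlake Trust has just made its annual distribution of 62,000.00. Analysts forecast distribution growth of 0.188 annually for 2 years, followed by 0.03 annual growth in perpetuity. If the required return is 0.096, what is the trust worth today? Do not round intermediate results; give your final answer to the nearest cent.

D_1 = 73656.00000
D_2 = 87503.32800
Terminal value at year 2: TV = D_2×(1+g_2)/(r−g_2) = 90128.42784/0.066 = 1365582.24000
P_0 = D_1/(1+r)^1 + D_2/(1+r)^2 + TV/(1+r)^2
    = 67204.37956 + 72845.62310 + 1136833.20901 = 1276883.21168

1276883.21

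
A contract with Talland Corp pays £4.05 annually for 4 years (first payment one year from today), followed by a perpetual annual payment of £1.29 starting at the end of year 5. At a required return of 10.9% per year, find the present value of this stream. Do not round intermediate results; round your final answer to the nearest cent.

PV of 4-year annuity: £4.05 × [1 − (1+0.109)^−4] / 0.109 = 12.59178
Perpetuity value at year 4: £1.29 / 0.109 = 11.83486
PV of perpetuity: 11.83486 / (1+0.109)^4 = 7.82415
Total PV = 12.59178 + 7.82415 = 20.41593

£20.42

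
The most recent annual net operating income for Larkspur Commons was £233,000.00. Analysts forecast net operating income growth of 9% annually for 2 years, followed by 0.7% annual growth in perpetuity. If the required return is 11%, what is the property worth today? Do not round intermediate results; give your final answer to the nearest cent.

D_1 = 253970.00000
D_2 = 276827.30000
Terminal value at year 2: TV = D_2×(1+g_2)/(r−g_2) = 278765.09110/0.103 = 2706457.19515
P_0 = D_1/(1+r)^1 + D_2/(1+r)^2 + TV/(1+r)^2
    = 228801.80180 + 224679.24681 + 2196621.37419 = 2650102.42281

£2650102.42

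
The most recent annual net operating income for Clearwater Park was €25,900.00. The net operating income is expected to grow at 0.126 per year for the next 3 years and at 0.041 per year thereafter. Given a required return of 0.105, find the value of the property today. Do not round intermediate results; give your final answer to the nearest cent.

D_1 = 29163.40000
D_2 = 32837.98840
D_3 = 36975.57494
Terminal value at year 3: TV = D_3×(1+g_2)/(r−g_2) = 38491.57351/0.064 = 601430.83611
P_0 = D_1/(1+r)^1 + D_2/(1+r)^2 + D_3/(1+r)^3 + TV/(1+r)^3
    = 26392.21719 + 26893.78874 + 27404.89242 + 445757.70328 = 526448.60164

€526448.60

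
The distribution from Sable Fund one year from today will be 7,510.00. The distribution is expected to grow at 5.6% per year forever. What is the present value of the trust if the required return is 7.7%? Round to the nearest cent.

357619.05

Growing perpetuity: P = D₁ / (r − g) = 7,510.0000 / (0.077 − 0.056) = 357,619.05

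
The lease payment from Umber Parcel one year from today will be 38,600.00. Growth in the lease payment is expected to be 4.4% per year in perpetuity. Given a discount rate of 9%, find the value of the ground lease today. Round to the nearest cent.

Growing perpetuity: P = D₁ / (r − g) = 38,600.0000 / (0.09 − 0.044) = 839,130.43

839130.43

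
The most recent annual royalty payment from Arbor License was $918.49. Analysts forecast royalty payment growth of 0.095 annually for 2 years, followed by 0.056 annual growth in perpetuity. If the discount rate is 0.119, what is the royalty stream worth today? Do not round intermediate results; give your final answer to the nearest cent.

D_1 = 1005.74655
D_2 = 1101.29247
Terminal value at year 2: TV = D_2×(1+g_2)/(r−g_2) = 1162.96485/0.063 = 18459.75953
P_0 = D_1/(1+r)^1 + D_2/(1+r)^2 + TV/(1+r)^2
    = 898.79048 + 879.51347 + 14742.32110 = 16520.62506

$16520.63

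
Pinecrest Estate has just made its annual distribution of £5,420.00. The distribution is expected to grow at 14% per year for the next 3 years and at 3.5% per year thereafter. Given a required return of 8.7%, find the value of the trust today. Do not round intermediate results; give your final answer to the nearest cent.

D_1 = 6178.80000
D_2 = 7043.83200
D_3 = 8029.96848
Terminal value at year 3: TV = D_3×(1+g_2)/(r−g_2) = 8311.01738/0.052 = 159827.25725
P_0 = D_1/(1+r)^1 + D_2/(1+r)^2 + D_3/(1+r)^3 + TV/(1+r)^3
    = 5684.26863 + 5961.42248 + 6252.08981 + 124440.63382 = 142338.41474

£142338.41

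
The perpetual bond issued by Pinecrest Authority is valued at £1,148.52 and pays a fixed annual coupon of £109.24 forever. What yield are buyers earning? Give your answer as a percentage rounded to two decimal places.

P = C/r ⇒ r = C/P = £109.24/£1,148.52 = 0.095114

9.51%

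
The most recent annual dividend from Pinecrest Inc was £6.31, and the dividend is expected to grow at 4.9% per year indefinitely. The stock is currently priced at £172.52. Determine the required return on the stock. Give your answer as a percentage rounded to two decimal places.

8.74%

D₁ = £6.31 × 1.049 = £6.6192
P = D₁/(r − g) ⇒ r = D₁/P + g = £6.6192/£172.52 + 0.049 = 0.038368 + 0.049 = 0.087368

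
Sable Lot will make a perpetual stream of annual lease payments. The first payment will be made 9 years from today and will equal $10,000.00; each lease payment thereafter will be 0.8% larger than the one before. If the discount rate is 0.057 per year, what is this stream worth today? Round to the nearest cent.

$130979.71

Value at end of year 8: C₁ / (r − g) = $10,000.00 / (0.057 − 0.008) = $204,081.6327
Discount to today: PV = $204,081.6327 / (1 + 0.057)^8 = $204,081.6327 / 1.558116 = $130,979.71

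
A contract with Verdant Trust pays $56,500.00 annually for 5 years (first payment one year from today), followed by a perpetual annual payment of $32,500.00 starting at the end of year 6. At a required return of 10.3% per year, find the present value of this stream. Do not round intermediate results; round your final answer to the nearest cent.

$405819.87

PV of 5-year annuity: $56,500.00 × [1 − (1+0.103)^−5] / 0.103 = 212548.03458
Perpetuity value at year 5: $32,500.00 / 0.103 = 315533.98058
PV of perpetuity: 315533.98058 / (1+0.103)^5 = 193271.83680
Total PV = 212548.03458 + 193271.83680 = 405819.87138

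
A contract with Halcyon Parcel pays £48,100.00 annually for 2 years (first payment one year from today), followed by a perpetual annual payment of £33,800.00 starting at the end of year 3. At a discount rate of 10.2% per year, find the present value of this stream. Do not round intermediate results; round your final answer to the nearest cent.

£356124.28

PV of 2-year annuity: £48,100.00 × [1 − (1+0.102)^−2] / 0.102 = 83255.81932
Perpetuity value at year 2: £33,800.00 / 0.102 = 331372.54902
PV of perpetuity: 331372.54902 / (1+0.102)^2 = 272868.45977
Total PV = 83255.81932 + 272868.45977 = 356124.27909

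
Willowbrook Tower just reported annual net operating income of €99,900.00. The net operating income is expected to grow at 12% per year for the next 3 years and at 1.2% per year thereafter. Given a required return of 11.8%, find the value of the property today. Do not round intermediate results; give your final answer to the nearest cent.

€1259663.56

D_1 = 111888.00000
D_2 = 125314.56000
D_3 = 140352.30720
Terminal value at year 3: TV = D_3×(1+g_2)/(r−g_2) = 142036.53489/0.106 = 1339967.31025
P_0 = D_1/(1+r)^1 + D_2/(1+r)^2 + D_3/(1+r)^3 + TV/(1+r)^3
    = 100078.71199 + 100257.74367 + 100437.09563 + 958890.00731 = 1259663.55859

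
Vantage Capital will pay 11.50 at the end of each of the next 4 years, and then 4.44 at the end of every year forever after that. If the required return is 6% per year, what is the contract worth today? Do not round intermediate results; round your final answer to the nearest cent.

98.46

PV of 4-year annuity: 11.50 × [1 − (1+0.06)^−4] / 0.06 = 39.84871
Perpetuity value at year 4: 4.44 / 0.06 = 74.00000
PV of perpetuity: 74.00000 / (1+0.06)^4 = 58.61493
Total PV = 39.84871 + 58.61493 = 98.46365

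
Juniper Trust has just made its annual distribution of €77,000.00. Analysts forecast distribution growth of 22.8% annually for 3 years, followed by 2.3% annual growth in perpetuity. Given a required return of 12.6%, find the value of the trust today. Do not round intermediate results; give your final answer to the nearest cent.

D_1 = 94556.00000
D_2 = 116114.76800
D_3 = 142588.93510
Terminal value at year 3: TV = D_3×(1+g_2)/(r−g_2) = 145868.48061/0.103 = 1416198.84089
P_0 = D_1/(1+r)^1 + D_2/(1+r)^2 + D_3/(1+r)^3 + TV/(1+r)^3
    = 83975.13321 + 91582.11686 + 99878.18784 + 991994.04039 = 1267429.47831

€1267429.48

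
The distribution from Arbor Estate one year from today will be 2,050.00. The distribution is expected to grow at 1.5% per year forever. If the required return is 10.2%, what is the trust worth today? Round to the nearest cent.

23563.22

Growing perpetuity: P = D₁ / (r − g) = 2,050.0000 / (0.102 − 0.015) = 23,563.22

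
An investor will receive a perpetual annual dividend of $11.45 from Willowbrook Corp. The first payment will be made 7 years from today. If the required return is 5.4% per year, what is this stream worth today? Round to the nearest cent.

Value at end of year 6: C / r = $11.45 / 0.054 = $212.0370
Discount to today: PV = $212.0370 / (1 + 0.054)^6 = $212.0370 / 1.371020 = $154.66

$154.66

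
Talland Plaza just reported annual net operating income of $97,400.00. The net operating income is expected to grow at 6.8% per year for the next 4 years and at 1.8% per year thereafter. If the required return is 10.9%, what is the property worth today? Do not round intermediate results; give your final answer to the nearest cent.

D_1 = 104023.20000
D_2 = 111096.77760
D_3 = 118651.35848
D_4 = 126719.65085
Terminal value at year 4: TV = D_4×(1+g_2)/(r−g_2) = 129000.60457/0.091 = 1417589.06119
P_0 = D_1/(1+r)^1 + D_2/(1+r)^2 + D_3/(1+r)^3 + D_4/(1+r)^4 + TV/(1+r)^4
    = 93799.09829 + 90331.32279 + 86991.75179 + 83775.64555 + 937182.49635 = 1292080.31476

$1292080.31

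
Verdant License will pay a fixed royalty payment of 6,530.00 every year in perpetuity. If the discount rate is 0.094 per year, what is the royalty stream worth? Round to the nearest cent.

69468.09

Level perpetuity: PV = C / r = 6,530.00 / 0.094 = 69,468.09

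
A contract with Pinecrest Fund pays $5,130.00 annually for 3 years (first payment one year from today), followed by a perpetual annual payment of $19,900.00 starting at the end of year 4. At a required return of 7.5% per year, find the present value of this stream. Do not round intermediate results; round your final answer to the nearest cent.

PV of 3-year annuity: $5,130.00 × [1 − (1+0.075)^−3] / 0.075 = 13340.69705
Perpetuity value at year 3: $19,900.00 / 0.075 = 265333.33333
PV of perpetuity: 265333.33333 / (1+0.075)^3 = 213582.87111
Total PV = 13340.69705 + 213582.87111 = 226923.56816

$226923.57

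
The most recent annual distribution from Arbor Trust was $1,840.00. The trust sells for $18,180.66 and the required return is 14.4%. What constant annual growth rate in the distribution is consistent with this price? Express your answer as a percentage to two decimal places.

3.89%

P = D₀(1+g)/(r−g) ⇒ P(r−g) = D₀(1+g) ⇒ g(P+D₀) = P·r − D₀
g = (P·r − D₀)/(P + D₀) = ($18,180.66×0.144 − $1,840.00) / ($18,180.66 + $1,840.00) = 0.038861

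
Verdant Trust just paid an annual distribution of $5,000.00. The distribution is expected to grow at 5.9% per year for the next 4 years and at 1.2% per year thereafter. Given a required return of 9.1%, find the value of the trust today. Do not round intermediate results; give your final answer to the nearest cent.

D_1 = 5295.00000
D_2 = 5607.40500
D_3 = 5938.24190
D_4 = 6288.59817
Terminal value at year 4: TV = D_4×(1+g_2)/(r−g_2) = 6364.06134/0.079 = 80557.73854
P_0 = D_1/(1+r)^1 + D_2/(1+r)^2 + D_3/(1+r)^3 + D_4/(1+r)^4 + TV/(1+r)^4
    = 4853.34555 + 4710.99261 + 4572.81501 + 4438.69028 + 56860.18438 = 75436.02784

$75436.03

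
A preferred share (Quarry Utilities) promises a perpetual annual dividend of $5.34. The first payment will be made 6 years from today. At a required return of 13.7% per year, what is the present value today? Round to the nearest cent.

Value at end of year 5: C / r = $5.34 / 0.137 = $38.9781
Discount to today: PV = $38.9781 / (1 + 0.137)^5 = $38.9781 / 1.900213 = $20.51

$20.51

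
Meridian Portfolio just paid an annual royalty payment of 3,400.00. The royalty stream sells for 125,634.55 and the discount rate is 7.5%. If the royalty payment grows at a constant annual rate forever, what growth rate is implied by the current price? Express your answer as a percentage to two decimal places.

4.67%

P = D₀(1+g)/(r−g) ⇒ P(r−g) = D₀(1+g) ⇒ g(P+D₀) = P·r − D₀
g = (P·r − D₀)/(P + D₀) = (125,634.55×0.075 − 3,400.00) / (125,634.55 + 3,400.00) = 0.046674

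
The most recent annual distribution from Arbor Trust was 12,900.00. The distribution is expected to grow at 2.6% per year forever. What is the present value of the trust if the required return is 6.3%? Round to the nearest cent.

D₁ = D₀ × (1 + g) = 12,900.00 × 1.026 = 13,235.4000
Growing perpetuity: P = D₁ / (r − g) = 13,235.4000 / (0.063 − 0.026) = 357,713.51

357713.51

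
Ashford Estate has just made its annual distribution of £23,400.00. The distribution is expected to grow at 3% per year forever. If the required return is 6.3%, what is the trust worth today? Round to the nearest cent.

D₁ = D₀ × (1 + g) = £23,400.00 × 1.03 = £24,102.0000
Growing perpetuity: P = D₁ / (r − g) = £24,102.0000 / (0.063 − 0.03) = £730,363.64

£730363.64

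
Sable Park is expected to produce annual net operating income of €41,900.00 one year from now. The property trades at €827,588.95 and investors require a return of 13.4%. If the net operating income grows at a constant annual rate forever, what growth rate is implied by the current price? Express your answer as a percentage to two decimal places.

P = D₁/(r−g) ⇒ g = r − D₁/P = 0.134 − €41,900.00/€827,588.95 = 0.083371

8.34%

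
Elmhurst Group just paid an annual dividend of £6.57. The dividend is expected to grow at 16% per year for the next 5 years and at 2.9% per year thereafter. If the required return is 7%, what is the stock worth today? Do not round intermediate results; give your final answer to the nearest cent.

D_1 = 7.62120
D_2 = 8.84059
D_3 = 10.25509
D_4 = 11.89590
D_5 = 13.79924
Terminal value at year 5: TV = D_5×(1+g_2)/(r−g_2) = 14.19942/0.041 = 346.32739
P_0 = D_1/(1+r)^1 + D_2/(1+r)^2 + D_3/(1+r)^3 + D_4/(1+r)^4 + D_5/(1+r)^5 + TV/(1+r)^5
    = 7.12262 + 7.72172 + 8.37121 + 9.07533 + 9.83867 + 246.92664 = 289.05617

£289.06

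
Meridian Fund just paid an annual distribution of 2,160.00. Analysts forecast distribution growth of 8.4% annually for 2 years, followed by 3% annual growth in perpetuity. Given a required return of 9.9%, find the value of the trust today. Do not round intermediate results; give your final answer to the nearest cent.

35601.28

D_1 = 2341.44000
D_2 = 2538.12096
Terminal value at year 2: TV = D_2×(1+g_2)/(r−g_2) = 2614.26459/0.069 = 37887.89259
P_0 = D_1/(1+r)^1 + D_2/(1+r)^2 + TV/(1+r)^2
    = 2130.51865 + 2101.43969 + 31369.31712 = 35601.27547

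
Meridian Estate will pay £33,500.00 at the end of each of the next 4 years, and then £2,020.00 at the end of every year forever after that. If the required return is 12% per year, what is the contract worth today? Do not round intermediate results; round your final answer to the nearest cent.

PV of 4-year annuity: £33,500.00 × [1 − (1+0.12)^−4] / 0.12 = 101751.20311
Perpetuity value at year 4: £2,020.00 / 0.12 = 16833.33333
PV of perpetuity: 16833.33333 / (1+0.12)^4 = 10697.88765
Total PV = 101751.20311 + 10697.88765 = 112449.09077

£112449.09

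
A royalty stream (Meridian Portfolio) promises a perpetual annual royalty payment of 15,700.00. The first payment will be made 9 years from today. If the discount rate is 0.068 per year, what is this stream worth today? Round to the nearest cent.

Value at end of year 8: C / r = 15,700.00 / 0.068 = 230,882.3529
Discount to today: PV = 230,882.3529 / (1 + 0.068)^8 = 230,882.3529 / 1.692661 = 136,401.99

136401.99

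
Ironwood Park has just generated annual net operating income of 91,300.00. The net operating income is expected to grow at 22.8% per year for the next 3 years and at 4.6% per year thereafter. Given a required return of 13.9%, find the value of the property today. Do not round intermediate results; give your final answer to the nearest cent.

1605873.71

D_1 = 112116.40000
D_2 = 137678.93920
D_3 = 169069.73734
Terminal value at year 3: TV = D_3×(1+g_2)/(r−g_2) = 176846.94526/0.093 = 1901580.05651
P_0 = D_1/(1+r)^1 + D_2/(1+r)^2 + D_3/(1+r)^3 + TV/(1+r)^3
    = 98434.06497 + 106125.57663 + 114418.09315 + 1286895.97246 = 1605873.70722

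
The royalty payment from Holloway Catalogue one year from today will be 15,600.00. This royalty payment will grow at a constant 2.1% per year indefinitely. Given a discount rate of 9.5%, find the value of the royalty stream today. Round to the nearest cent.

210810.81

Growing perpetuity: P = D₁ / (r − g) = 15,600.0000 / (0.095 − 0.021) = 210,810.81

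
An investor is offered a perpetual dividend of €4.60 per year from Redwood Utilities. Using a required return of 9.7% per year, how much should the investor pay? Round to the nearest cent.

€47.42

Level perpetuity: PV = C / r = €4.60 / 0.097 = €47.42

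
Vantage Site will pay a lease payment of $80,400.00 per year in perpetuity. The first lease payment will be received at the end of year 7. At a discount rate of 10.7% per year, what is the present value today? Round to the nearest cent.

Value at end of year 6: C / r = $80,400.00 / 0.107 = $751,401.8692
Discount to today: PV = $751,401.8692 / (1 + 0.107)^6 = $751,401.8692 / 1.840288 = $408,306.74

$408306.74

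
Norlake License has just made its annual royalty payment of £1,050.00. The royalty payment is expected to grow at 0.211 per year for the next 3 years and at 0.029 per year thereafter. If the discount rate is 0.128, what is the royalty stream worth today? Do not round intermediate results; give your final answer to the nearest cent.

£17141.10

D_1 = 1271.55000
D_2 = 1539.84705
D_3 = 1864.75478
Terminal value at year 3: TV = D_3×(1+g_2)/(r−g_2) = 1918.83267/0.099 = 19382.14814
P_0 = D_1/(1+r)^1 + D_2/(1+r)^2 + D_3/(1+r)^3 + TV/(1+r)^3
    = 1127.26064 + 1210.20623 + 1299.25510 + 13504.37875 = 17141.10072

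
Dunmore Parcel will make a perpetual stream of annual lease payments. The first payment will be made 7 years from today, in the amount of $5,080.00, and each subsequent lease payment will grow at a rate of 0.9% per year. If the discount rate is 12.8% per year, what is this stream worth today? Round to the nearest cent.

$20723.45

Value at end of year 6: C₁ / (r − g) = $5,080.00 / (0.128 − 0.009) = $42,689.0756
Discount to today: PV = $42,689.0756 / (1 + 0.128)^6 = $42,689.0756 / 2.059940 = $20,723.45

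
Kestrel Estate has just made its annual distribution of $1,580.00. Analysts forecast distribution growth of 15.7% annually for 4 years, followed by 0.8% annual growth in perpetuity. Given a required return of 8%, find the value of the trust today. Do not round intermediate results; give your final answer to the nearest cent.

$36665.27

D_1 = 1828.06000
D_2 = 2115.06542
D_3 = 2447.13069
D_4 = 2831.33021
Terminal value at year 4: TV = D_4×(1+g_2)/(r−g_2) = 2853.98085/0.072 = 39638.62293
P_0 = D_1/(1+r)^1 + D_2/(1+r)^2 + D_3/(1+r)^3 + D_4/(1+r)^4 + TV/(1+r)^4
    = 1692.64815 + 1813.32769 + 1942.61124 + 2081.11223 + 29135.57118 = 36665.27049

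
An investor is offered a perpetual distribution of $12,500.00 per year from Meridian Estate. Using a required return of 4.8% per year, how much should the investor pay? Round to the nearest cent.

Level perpetuity: PV = C / r = $12,500.00 / 0.048 = $260,416.67

$260416.67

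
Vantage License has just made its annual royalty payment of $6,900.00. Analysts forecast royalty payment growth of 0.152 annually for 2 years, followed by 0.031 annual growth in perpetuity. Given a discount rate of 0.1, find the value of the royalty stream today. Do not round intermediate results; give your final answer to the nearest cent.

$127872.00

D_1 = 7948.80000
D_2 = 9157.01760
Terminal value at year 2: TV = D_2×(1+g_2)/(r−g_2) = 9440.88515/0.069 = 136824.42240
P_0 = D_1/(1+r)^1 + D_2/(1+r)^2 + TV/(1+r)^2
    = 7226.18182 + 7567.78314 + 113078.03504 = 127872.00000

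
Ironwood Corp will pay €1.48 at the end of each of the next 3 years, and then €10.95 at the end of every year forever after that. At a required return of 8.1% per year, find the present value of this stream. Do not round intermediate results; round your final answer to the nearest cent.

PV of 3-year annuity: €1.48 × [1 − (1+0.081)^−3] / 0.081 = 3.80723
Perpetuity value at year 3: €10.95 / 0.081 = 135.18519
PV of perpetuity: 135.18519 / (1+0.081)^3 = 107.01681
Total PV = 3.80723 + 107.01681 = 110.82405

€110.82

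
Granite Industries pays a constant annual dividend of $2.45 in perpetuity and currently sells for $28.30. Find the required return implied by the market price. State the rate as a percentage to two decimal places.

8.66%

P = C/r ⇒ r = C/P = $2.45/$28.30 = 0.086572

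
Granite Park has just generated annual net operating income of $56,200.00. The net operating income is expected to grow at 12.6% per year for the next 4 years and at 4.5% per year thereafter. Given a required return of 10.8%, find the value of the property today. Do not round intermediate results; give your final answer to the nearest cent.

$1228354.62

D_1 = 63281.20000
D_2 = 71254.63120
D_3 = 80232.71473
D_4 = 90342.03679
Terminal value at year 4: TV = D_4×(1+g_2)/(r−g_2) = 94407.42844/0.063 = 1498530.61020
P_0 = D_1/(1+r)^1 + D_2/(1+r)^2 + D_3/(1+r)^3 + D_4/(1+r)^4 + TV/(1+r)^4
    = 57112.99639 + 58040.82485 + 58983.72634 + 59941.94572 + 994275.13137 = 1228354.62466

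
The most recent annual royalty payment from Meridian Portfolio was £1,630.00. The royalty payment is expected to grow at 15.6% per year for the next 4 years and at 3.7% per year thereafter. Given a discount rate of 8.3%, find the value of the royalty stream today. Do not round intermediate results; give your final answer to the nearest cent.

D_1 = 1884.28000
D_2 = 2178.22768
D_3 = 2518.03120
D_4 = 2910.84406
Terminal value at year 4: TV = D_4×(1+g_2)/(r−g_2) = 3018.54530/0.046 = 65620.54990
P_0 = D_1/(1+r)^1 + D_2/(1+r)^2 + D_3/(1+r)^3 + D_4/(1+r)^4 + TV/(1+r)^4
    = 1739.87073 + 1857.14733 + 1982.32901 + 2115.94860 + 47700.84132 = 55396.13700

£55396.14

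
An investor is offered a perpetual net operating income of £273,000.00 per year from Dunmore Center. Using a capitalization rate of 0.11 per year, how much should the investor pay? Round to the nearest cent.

Level perpetuity: PV = C / r = £273,000.00 / 0.11 = £2,481,818.18

£2481818.18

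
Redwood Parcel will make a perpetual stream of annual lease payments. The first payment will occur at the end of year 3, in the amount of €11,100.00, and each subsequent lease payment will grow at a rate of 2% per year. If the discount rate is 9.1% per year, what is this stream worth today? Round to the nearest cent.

Value at end of year 2: C₁ / (r − g) = €11,100.00 / (0.091 − 0.02) = €156,338.0282
Discount to today: PV = €156,338.0282 / (1 + 0.091)^2 = €156,338.0282 / 1.190281 = €131,345.48

€131345.48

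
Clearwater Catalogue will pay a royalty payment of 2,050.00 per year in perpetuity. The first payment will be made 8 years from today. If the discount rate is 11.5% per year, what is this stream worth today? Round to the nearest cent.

Value at end of year 7: C / r = 2,050.00 / 0.115 = 17,826.0870
Discount to today: PV = 17,826.0870 / (1 + 0.115)^7 = 17,826.0870 / 2.142516 = 8,320.17

8320.17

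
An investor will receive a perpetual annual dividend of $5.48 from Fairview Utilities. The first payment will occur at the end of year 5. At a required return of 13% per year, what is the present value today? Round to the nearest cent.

Value at end of year 4: C / r = $5.48 / 0.13 = $42.1538
Discount to today: PV = $42.1538 / (1 + 0.13)^4 = $42.1538 / 1.630474 = $25.85

$25.85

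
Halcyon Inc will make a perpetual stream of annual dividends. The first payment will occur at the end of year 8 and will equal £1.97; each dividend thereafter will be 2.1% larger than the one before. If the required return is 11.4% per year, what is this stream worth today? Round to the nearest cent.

Value at end of year 7: C₁ / (r − g) = £1.97 / (0.114 − 0.021) = £21.1828
Discount to today: PV = £21.1828 / (1 + 0.114)^7 = £21.1828 / 2.129101 = £9.95

£9.95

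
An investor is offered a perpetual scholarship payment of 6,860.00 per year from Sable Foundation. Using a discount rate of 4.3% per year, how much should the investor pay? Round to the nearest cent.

159534.88

Level perpetuity: PV = C / r = 6,860.00 / 0.043 = 159,534.88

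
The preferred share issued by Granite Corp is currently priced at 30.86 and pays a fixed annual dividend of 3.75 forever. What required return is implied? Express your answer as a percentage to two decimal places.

P = C/r ⇒ r = C/P = 3.75/30.86 = 0.121517

12.15%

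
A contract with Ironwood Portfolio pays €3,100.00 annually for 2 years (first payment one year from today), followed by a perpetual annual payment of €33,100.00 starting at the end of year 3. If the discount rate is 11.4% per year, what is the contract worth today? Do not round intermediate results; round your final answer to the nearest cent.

PV of 2-year annuity: €3,100.00 × [1 − (1+0.114)^−2] / 0.114 = 5280.75836
Perpetuity value at year 2: €33,100.00 / 0.114 = 290350.87719
PV of perpetuity: 290350.87719 / (1+0.114)^2 = 233966.00569
Total PV = 5280.75836 + 233966.00569 = 239246.76405

€239246.76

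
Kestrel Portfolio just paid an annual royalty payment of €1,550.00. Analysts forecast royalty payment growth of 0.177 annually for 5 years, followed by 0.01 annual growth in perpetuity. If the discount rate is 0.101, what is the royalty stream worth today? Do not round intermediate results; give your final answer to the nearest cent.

€33529.61

D_1 = 1824.35000
D_2 = 2147.25995
D_3 = 2527.32496
D_4 = 2974.66148
D_5 = 3501.17656
Terminal value at year 5: TV = D_5×(1+g_2)/(r−g_2) = 3536.18833/0.091 = 38859.21238
P_0 = D_1/(1+r)^1 + D_2/(1+r)^2 + D_3/(1+r)^3 + D_4/(1+r)^4 + D_5/(1+r)^5 + TV/(1+r)^5
    = 1656.99364 + 1771.37286 + 1893.64746 + 2024.36245 + 2164.10046 + 24019.13698 = 33529.61386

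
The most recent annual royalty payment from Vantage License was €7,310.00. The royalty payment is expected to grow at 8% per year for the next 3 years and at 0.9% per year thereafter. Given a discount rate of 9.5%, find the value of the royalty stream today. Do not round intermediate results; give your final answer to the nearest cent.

€103623.12

D_1 = 7894.80000
D_2 = 8526.38400
D_3 = 9208.49472
Terminal value at year 3: TV = D_3×(1+g_2)/(r−g_2) = 9291.37117/0.086 = 108039.19968
P_0 = D_1/(1+r)^1 + D_2/(1+r)^2 + D_3/(1+r)^3 + TV/(1+r)^3
    = 7209.86301 + 7111.09777 + 7013.68547 + 82288.47253 = 103623.11878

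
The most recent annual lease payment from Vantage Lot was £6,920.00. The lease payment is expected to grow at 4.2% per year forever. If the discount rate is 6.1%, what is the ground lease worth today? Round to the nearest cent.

D₁ = D₀ × (1 + g) = £6,920.00 × 1.042 = £7,210.6400
Growing perpetuity: P = D₁ / (r − g) = £7,210.6400 / (0.061 − 0.042) = £379,507.37

£379507.37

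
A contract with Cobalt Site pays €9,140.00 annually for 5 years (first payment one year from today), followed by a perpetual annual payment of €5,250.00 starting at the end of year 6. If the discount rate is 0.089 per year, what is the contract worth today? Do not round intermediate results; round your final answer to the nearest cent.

PV of 5-year annuity: €9,140.00 × [1 − (1+0.089)^−5] / 0.089 = 35643.84891
Perpetuity value at year 5: €5,250.00 / 0.089 = 58988.76404
PV of perpetuity: 58988.76404 / (1+0.089)^5 = 38514.99963
Total PV = 35643.84891 + 38514.99963 = 74158.84854

€74158.85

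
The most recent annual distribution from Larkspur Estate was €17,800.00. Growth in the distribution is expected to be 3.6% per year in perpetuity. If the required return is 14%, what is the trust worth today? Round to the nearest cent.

€177315.38

D₁ = D₀ × (1 + g) = €17,800.00 × 1.036 = €18,440.8000
Growing perpetuity: P = D₁ / (r − g) = €18,440.8000 / (0.14 − 0.036) = €177,315.38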